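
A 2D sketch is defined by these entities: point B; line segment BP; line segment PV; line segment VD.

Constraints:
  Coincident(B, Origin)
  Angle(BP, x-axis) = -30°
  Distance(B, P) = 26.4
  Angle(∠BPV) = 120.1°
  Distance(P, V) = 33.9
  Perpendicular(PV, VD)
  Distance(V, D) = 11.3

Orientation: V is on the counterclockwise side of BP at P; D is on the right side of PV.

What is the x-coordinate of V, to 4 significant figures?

52.25

B is at the origin; BP runs at -30.0° with length 26.4, so P = 26.4·(cos -30.0°, sin -30.0°) = (22.86, -13.20). ∠BPV = 120.1°, so PV runs at -30.0° + (180° − 120.1°) = 29.90° from the x-axis; with |PV| = 33.9, V = P + 33.9·(cos 29.90°, sin 29.90°) = (52.25, 3.699). So V.x = 52.25.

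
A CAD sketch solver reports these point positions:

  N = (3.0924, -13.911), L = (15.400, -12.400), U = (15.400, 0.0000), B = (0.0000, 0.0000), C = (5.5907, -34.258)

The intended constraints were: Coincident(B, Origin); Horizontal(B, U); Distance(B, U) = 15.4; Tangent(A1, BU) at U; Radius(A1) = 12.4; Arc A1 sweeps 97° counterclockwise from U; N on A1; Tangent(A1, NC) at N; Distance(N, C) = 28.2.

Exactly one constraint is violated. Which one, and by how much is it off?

Distance(N, C) = 28.2 — off by 7.70.

B = (0.00, 0.00) ✓; B.y = 0.00, U.y = 0.00 ✓; |BU| = 15.40 ✓; ∠(LU, UB) = 90.00° ✓; |LU| = 12.40 ✓; bearing(L→N) − bearing(L→U) = 97.00° ✓; |LN| = 12.40 ✓; ∠(LN, NC) = 90.00° ✓; |NC| = 20.50 ✗.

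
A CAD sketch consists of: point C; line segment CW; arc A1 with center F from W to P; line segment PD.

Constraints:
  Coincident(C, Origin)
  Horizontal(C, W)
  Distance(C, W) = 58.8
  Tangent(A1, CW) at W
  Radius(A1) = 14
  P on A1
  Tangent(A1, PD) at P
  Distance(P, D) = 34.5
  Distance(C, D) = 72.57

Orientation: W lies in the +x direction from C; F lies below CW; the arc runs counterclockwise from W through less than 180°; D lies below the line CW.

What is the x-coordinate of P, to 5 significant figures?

45.085

Checks: |CW| = 58.80 ✓; |FP| = 14.00 ✓; ∠(FP, PD) = 90.00° ✓; |PD| = 34.50 ✓; |CD| = 72.57 ✓.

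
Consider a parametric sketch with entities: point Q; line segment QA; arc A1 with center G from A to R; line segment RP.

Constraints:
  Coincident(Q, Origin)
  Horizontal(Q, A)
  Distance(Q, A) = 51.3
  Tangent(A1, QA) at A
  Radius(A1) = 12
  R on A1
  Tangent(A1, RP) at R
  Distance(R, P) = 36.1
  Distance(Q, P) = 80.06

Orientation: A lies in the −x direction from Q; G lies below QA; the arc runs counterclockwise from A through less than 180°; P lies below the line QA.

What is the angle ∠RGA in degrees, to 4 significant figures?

88.49°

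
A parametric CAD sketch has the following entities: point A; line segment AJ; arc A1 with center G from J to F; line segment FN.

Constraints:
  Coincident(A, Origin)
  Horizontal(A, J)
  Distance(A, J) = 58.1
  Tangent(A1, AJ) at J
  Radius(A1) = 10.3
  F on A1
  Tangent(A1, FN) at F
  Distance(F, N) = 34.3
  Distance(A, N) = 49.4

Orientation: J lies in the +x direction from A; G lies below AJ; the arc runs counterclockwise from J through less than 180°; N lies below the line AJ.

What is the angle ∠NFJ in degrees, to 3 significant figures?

148°

Checks: |GF| = 10.30 ✓; ∠(GF, FN) = 90.00° ✓; |FN| = 34.30 ✓; |AN| = 49.40 ✓.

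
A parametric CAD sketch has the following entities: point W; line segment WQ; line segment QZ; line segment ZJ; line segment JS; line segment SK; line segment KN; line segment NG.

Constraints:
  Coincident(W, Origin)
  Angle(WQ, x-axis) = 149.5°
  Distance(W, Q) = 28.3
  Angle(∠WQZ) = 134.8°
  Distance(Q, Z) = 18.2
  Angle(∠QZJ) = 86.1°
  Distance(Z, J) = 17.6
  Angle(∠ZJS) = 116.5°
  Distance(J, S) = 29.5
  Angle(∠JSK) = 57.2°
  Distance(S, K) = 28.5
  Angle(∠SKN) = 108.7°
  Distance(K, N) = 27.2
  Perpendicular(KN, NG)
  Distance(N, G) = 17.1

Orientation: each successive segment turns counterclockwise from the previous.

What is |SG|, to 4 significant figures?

37.66

W is at the origin; WQ runs at 149.5° with length 28.3, so Q = (-24.38, 14.36). ∠WQZ = 134.8° gives QZ at -165.3° from the x-axis; with |QZ| = 18.2, Z = (-41.99, 9.745). ∠QZJ = 86.1° gives ZJ at -71.40° from the x-axis; with |ZJ| = 17.6, J = (-36.37, -6.936). ∠ZJS = 116.5° gives JS at -7.900° from the x-axis; with |JS| = 29.5, S = (-7.155, -10.99). ∠JSK = 57.2° gives SK at 114.9° from the x-axis; with |SK| = 28.5, K = (-19.15, 14.86). ∠SKN = 108.7° gives KN at -173.8° from the x-axis; with |KN| = 27.2, N = (-46.20, 11.92). KN is perpendicular to NG, so NG runs at -83.80°; with |NG| = 17.1, G = (-44.35, -5.077). Then |SG| = |G − S| = 37.66.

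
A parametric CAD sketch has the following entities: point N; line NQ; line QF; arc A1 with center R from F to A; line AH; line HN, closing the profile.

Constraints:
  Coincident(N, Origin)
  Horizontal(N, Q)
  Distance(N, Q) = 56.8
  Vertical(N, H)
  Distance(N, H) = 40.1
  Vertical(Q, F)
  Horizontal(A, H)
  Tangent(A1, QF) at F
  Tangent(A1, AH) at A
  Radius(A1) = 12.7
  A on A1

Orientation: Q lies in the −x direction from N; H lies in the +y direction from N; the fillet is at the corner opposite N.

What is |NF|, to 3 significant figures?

63.1

The virtual corner opposite N is at (-56.8, 40.1). Tangency of A1 to QF means the radius RF is perpendicular to QF and A1 meets AH tangentially, so RA is at right angles to AH, with radius 12.7, so the center R sits 12.7 in from both sides at R = (-44.1, 27.4). That places the tangent points at F = (-56.8, 27.4) on QF and A = (-44.1, 40.1) on AH. Then |NF| = |F − N| = 63.1.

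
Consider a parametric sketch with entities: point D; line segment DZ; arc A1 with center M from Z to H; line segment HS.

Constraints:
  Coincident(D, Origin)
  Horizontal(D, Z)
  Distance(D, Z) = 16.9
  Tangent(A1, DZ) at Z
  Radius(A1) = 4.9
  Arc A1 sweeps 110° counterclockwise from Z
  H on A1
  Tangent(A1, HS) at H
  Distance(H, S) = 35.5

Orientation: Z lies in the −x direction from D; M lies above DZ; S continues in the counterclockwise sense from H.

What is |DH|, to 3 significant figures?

13.9

D is at the origin; D and Z share the same y with |DZ| = 16.9 and Z on the −x side, so Z = (-16.9, 0.00). Since A1 is tangent to DZ there, MZ ⟂ DZ, so M = Z + (0, 4.9) = (-16.9, 4.90). On A1, Z sits at bearing -90° from M; a 110° counterclockwise sweep puts H at bearing 20°, so H = M + 4.9·(cos 20°, sin 20°) = (-12.3, 6.58). Then |DH| = |H − D| = 13.9.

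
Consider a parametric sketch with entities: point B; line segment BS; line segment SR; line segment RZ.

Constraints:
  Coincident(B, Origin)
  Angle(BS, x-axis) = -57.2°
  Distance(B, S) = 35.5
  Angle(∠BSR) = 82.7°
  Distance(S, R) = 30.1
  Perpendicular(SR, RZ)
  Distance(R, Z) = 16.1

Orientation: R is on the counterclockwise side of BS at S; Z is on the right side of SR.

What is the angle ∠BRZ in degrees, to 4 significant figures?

144.0°

B is at the origin; BS runs at -57.2° with length 35.5, so S = 35.5·(cos -57.2°, sin -57.2°) = (19.23, -29.84). ∠BSR = 82.7°, so SR runs at -57.2° + (180° − 82.7°) = 40.10° from the x-axis; with |SR| = 30.1, R = S + 30.1·(cos 40.10°, sin 40.10°) = (42.25, -10.45). SR is perpendicular to RZ; with |RZ| = 16.1 on the right of SR, Z = R + 16.1·(0.6441, -0.7649) = (52.63, -22.77). Then cos ∠BRZ = RB·RZ / (|RB||RZ|), giving 144.0°.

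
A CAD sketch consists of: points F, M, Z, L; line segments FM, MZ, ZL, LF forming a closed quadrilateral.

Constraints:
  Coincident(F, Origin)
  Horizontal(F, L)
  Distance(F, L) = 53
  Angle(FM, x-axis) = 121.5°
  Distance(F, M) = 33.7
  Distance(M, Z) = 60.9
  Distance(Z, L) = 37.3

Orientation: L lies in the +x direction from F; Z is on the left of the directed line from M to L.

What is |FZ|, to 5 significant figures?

55.914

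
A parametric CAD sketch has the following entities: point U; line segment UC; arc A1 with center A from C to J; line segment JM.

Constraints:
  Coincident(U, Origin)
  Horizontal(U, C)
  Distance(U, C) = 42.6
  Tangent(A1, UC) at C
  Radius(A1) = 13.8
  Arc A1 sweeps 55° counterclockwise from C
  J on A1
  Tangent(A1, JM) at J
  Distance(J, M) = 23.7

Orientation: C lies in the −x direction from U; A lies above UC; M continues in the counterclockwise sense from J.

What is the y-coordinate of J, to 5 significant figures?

5.8846

The tangent condition forces AC to be normal to UC, so A = C + (0, 13.8) = (-42.600, 13.800). On A1, C sits at bearing -90° from A; a 55° counterclockwise sweep puts J at bearing -35°, so J = A + 13.8·(cos -35°, sin -35°) = (-31.296, 5.8846). So J.y = 5.8846.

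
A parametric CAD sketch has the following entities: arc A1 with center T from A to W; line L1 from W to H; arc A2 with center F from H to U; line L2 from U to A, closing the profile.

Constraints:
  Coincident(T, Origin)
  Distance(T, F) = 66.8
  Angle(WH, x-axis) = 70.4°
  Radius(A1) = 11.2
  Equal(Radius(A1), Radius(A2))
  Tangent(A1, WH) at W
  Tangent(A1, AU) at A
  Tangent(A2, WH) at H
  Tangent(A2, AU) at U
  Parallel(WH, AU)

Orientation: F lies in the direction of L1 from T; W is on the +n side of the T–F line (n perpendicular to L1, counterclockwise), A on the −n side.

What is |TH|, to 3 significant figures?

67.7

The slot axis is L1's direction at 70.4°, so u = (cos 70.4°, sin 70.4°) = (0.335, 0.942) and n = (−sin 70.4°, cos 70.4°) = (-0.942, 0.335). T is at the origin and F lies 66.8 along u from T, so F = 66.8·u = (22.4, 62.9). Tangency of A1 to both parallel lines with radius 11.2 puts W and A at T ± 11.2·n: W = (-10.6, 3.76), A = (10.6, -3.76). Equal radii place H and U the same way about F: H = F + 11.2·n = (11.9, 66.7), U = F − 11.2·n = (33.0, 59.2). Then |TH| = |H − T| = 67.7.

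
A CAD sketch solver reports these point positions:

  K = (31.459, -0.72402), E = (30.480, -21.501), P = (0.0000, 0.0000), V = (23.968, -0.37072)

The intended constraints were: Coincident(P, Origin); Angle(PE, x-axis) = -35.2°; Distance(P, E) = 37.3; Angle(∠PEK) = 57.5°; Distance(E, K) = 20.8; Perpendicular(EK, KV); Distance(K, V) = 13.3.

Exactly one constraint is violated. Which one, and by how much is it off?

Distance(K, V) = 13.3 — off by 5.80.

P = (0.00, 0.00) ✓; PE at -35.20° ✓; |PE| = 37.30 ✓; ∠PEK = 57.50° ✓; |EK| = 20.80 ✓; ∠(EK, KV) = 90.00° ✓; |KV| = 7.499 ✗.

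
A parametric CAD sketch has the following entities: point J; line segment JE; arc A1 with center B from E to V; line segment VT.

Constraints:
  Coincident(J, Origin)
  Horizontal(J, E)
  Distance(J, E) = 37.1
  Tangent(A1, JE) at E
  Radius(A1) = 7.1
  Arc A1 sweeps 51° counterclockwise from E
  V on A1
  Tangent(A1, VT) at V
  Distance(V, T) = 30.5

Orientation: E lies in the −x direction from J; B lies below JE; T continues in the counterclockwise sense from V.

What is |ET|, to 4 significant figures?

36.11

J is at the origin; JE is horizontal with |JE| = 37.1 and E on the −x side, so E = (-37.10, 0.000). Tangency of A1 to JE means the radius BE is perpendicular to JE, so B = E + (0, -7.1) = (-37.10, -7.100). On A1, E sits at bearing 90° from B; a 51° counterclockwise sweep puts V at bearing 141°, so V = B + 7.1·(cos 141°, sin 141°) = (-42.62, -2.632). A1 meets VT tangentially, so BV is at right angles to VT, so VT runs along (−sin 141°, cos 141°); with |VT| = 30.5, T = (-61.81, -26.33). Then |ET| = |T − E| = 36.11.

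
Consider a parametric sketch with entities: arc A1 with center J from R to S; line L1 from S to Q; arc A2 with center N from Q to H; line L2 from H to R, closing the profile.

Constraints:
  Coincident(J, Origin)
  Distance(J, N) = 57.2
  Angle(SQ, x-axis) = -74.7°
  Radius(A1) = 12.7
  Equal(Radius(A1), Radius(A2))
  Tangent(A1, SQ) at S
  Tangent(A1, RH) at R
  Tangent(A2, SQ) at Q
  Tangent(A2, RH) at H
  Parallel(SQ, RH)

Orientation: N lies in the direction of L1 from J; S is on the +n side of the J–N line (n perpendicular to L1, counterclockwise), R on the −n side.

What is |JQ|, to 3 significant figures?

58.6

Tangency of A1 to both parallel lines with radius 12.7 puts S and R at J ± 12.7·n: S = (12.2, 3.35), R = (-12.2, -3.35). Equal radii place Q and H the same way about N: Q = N + 12.7·n = (27.3, -51.8), H = N − 12.7·n = (2.84, -58.5). Then |JQ| = |Q − J| = 58.6.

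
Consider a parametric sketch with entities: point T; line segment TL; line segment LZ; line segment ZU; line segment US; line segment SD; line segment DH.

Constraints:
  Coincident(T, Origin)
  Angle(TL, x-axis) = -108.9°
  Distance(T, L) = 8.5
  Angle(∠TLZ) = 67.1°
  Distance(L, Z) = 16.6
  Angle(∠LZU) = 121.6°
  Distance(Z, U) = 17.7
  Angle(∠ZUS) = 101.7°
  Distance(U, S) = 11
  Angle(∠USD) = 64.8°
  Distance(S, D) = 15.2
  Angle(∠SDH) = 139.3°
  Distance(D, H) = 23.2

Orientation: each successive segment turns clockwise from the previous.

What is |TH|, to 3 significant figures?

28.2

T is at the origin; TL runs at -108.9° with length 8.5, so L = (-2.75, -8.04). ∠TLZ = 67.1° gives LZ at 138° from the x-axis; with |LZ| = 16.6, Z = (-15.1, 3.02). ∠LZU = 121.6° gives ZU at 79.8° from the x-axis; with |ZU| = 17.7, U = (-12.0, 20.4). ∠ZUS = 101.7° gives US at 1.50° from the x-axis; with |US| = 11.0, S = (-0.998, 20.7). ∠USD = 64.8° gives SD at -114° from the x-axis; with |SD| = 15.2, D = (-7.11, 6.81). ∠SDH = 139.3° gives DH at -154° from the x-axis; with |DH| = 23.2, H = (-28.0, -3.21). Then |TH| = |H − T| = 28.2.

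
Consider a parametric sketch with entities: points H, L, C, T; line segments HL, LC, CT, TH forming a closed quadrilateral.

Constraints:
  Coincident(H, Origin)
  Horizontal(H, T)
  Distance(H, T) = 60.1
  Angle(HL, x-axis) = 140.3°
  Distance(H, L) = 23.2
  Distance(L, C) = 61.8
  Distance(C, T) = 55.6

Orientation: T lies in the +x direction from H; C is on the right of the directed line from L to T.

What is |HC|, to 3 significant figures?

39.9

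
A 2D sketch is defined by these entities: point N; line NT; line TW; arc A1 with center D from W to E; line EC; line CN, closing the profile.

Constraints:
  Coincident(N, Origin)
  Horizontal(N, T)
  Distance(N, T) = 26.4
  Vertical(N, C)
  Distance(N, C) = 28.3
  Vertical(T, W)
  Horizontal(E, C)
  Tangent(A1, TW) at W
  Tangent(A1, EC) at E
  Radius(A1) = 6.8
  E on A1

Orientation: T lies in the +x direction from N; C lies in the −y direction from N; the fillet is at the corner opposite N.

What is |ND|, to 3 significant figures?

29.1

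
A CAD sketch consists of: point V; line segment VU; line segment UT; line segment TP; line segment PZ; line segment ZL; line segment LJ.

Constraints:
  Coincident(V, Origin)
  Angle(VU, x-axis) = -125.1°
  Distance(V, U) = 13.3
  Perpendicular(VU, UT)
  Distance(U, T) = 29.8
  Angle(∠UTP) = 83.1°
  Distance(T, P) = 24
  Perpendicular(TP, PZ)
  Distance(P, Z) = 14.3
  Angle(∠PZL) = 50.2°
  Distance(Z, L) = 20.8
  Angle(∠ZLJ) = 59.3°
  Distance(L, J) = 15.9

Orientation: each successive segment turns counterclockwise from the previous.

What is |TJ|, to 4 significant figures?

23.41

V is at the origin; VU runs at -125.1° with length 13.3, so U = (-7.648, -10.88). VU is perpendicular to UT, so UT runs at -35.10°; with |UT| = 29.8, T = (16.73, -28.02). ∠UTP = 83.1° gives TP at 61.80° from the x-axis; with |TP| = 24.0, P = (28.07, -6.865). TP is perpendicular to PZ, so PZ runs at 151.8°; with |PZ| = 14.3, Z = (15.47, -0.1078). ∠PZL = 50.2° gives ZL at -78.40° from the x-axis; with |ZL| = 20.8, L = (19.65, -20.48). ∠ZLJ = 59.3° gives LJ at 42.30° from the x-axis; with |LJ| = 15.9, J = (31.41, -9.782). Then |TJ| = |J − T| = 23.41.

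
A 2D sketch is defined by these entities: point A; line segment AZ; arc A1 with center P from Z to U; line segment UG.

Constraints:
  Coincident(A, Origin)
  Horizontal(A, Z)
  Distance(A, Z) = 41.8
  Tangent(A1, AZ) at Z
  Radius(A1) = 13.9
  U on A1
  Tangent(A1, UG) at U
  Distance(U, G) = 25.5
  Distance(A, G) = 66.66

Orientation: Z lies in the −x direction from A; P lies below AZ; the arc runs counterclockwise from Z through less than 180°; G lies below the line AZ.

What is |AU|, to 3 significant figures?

57.7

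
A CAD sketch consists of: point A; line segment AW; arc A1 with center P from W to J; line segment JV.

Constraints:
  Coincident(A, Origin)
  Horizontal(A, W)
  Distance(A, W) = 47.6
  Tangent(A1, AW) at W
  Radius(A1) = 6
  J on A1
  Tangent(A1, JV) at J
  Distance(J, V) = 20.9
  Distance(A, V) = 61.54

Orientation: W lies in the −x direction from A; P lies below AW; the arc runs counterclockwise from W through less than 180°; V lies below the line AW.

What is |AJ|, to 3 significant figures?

53.8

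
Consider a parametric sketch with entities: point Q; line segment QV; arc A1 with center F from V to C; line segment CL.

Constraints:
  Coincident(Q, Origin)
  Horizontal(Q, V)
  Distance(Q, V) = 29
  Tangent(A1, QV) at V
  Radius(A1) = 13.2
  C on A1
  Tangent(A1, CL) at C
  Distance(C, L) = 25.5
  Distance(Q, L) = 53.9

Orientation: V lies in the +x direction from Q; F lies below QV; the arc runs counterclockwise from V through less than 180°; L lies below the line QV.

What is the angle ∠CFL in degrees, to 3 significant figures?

62.6°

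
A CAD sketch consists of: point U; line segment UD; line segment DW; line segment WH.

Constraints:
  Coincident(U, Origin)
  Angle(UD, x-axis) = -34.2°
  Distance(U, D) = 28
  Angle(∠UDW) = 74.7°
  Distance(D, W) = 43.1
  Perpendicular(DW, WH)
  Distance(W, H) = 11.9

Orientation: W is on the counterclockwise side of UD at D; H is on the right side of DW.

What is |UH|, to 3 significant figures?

52.8

U is at the origin; UD runs at -34.2° with length 28.0, so D = 28.0·(cos -34.2°, sin -34.2°) = (23.2, -15.7). ∠UDW = 74.7°, so DW runs at -34.2° + (180° − 74.7°) = 71.1° from the x-axis; with |DW| = 43.1, W = D + 43.1·(cos 71.1°, sin 71.1°) = (37.1, 25.0). DW is perpendicular to WH; with |WH| = 11.9 on the right of DW, H = W + 11.9·(0.946, -0.324) = (48.4, 21.2). Then |UH| = |H − U| = 52.8.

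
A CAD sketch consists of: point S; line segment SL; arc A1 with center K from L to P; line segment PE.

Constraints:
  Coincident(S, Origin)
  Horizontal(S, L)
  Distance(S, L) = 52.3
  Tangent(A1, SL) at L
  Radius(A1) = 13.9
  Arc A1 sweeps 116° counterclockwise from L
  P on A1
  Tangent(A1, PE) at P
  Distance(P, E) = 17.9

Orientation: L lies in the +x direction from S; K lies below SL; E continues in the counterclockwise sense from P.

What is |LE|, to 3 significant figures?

36.4

S is at the origin; S and L share the same y with |SL| = 52.3 and L on the +x side, so L = (52.3, 0.00). Tangency of A1 to SL means the radius KL is perpendicular to SL, so K = L + (0, -13.9) = (52.3, -13.9). On A1, L sits at bearing 90° from K; a 116° counterclockwise sweep puts P at bearing 206°, so P = K + 13.9·(cos 206°, sin 206°) = (39.8, -20.0). Tangency of A1 to PE means the radius KP is perpendicular to PE, so PE runs along (−sin 206°, cos 206°); with |PE| = 17.9, E = (47.7, -36.1). Then |LE| = |E − L| = 36.4.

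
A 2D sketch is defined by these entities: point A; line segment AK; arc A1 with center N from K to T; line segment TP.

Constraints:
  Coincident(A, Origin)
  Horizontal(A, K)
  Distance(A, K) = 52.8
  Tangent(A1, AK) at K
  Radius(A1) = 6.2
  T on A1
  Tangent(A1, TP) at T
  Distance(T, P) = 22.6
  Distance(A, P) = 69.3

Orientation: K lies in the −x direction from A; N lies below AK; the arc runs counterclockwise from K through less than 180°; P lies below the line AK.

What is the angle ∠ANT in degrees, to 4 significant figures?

160.4°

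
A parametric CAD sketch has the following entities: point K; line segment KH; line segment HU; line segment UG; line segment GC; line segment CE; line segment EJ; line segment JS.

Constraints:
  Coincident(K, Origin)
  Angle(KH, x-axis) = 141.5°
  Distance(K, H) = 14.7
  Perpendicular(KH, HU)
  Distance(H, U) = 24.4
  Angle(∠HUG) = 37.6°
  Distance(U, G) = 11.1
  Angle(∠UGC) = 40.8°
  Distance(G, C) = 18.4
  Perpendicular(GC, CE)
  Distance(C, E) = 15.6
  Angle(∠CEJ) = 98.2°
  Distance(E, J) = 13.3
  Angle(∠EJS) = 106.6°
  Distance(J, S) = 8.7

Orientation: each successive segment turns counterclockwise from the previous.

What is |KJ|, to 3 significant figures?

35.1

K is at the origin; KH runs at 141.5° with length 14.7, so H = (-11.5, 9.15). The perpendicularity gives HU at right angles to KH, so HU runs at -128°; with |HU| = 24.4, U = (-26.7, -9.94). ∠HUG = 37.6° gives UG at 13.9° from the x-axis; with |UG| = 11.1, G = (-15.9, -7.28). ∠UGC = 40.8° gives GC at 153° from the x-axis; with |GC| = 18.4, C = (-32.3, 1.05). GC is perpendicular to CE, so CE runs at -117°; with |CE| = 15.6, E = (-39.4, -12.9). ∠CEJ = 98.2° gives EJ at -35.1° from the x-axis; with |EJ| = 13.3, J = (-28.5, -20.5). Then |KJ| = |J − K| = 35.1.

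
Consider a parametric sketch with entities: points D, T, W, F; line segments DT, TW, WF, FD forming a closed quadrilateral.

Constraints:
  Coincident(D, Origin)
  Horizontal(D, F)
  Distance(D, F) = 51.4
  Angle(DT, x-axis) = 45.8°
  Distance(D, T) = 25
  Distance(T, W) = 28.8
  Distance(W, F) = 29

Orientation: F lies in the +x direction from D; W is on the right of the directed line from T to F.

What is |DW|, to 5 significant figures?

26.215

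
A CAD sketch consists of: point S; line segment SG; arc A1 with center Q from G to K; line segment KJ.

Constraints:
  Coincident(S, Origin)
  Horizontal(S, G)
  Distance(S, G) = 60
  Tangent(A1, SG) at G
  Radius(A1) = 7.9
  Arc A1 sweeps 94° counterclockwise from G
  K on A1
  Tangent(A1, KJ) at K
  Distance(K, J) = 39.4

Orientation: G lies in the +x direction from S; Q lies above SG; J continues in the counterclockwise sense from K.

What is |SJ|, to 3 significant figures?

80.8

S is at the origin; S and G share the same y with |SG| = 60.0 and G on the +x side, so G = (60.0, 0.00). Tangency of A1 to SG means the radius QG is perpendicular to SG, so Q = G + (0, 7.9) = (60.0, 7.90). On A1, G sits at bearing -90° from Q; a 94° counterclockwise sweep puts K at bearing 4°, so K = Q + 7.9·(cos 4°, sin 4°) = (67.9, 8.45). A1 meets KJ tangentially, so QK is at right angles to KJ, so KJ runs along (−sin 4°, cos 4°); with |KJ| = 39.4, J = (65.1, 47.8). Then |SJ| = |J − S| = 80.8.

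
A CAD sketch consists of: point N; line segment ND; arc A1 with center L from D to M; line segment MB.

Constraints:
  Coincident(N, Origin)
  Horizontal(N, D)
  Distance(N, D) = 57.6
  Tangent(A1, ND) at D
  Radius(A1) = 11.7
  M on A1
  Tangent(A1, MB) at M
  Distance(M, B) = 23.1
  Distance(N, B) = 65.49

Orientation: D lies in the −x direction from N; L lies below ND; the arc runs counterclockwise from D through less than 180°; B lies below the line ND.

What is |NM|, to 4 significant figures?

69.64

N is at the origin; N and D share the same y with |ND| = 57.6 and D on the −x side, so D = (-57.60, 0.000). Since A1 is tangent to ND there, LD ⟂ ND, so L = D + (0, -11.7) = (-57.60, -11.70). Since LM ⟂ MB (tangency), |LB| = √(11.7² + 23.1²) = 25.89 regardless of where M sits on A1. So B lies on both circle(N, 65.49) and circle(L, 25.89); the below-ND intersection is B = (-53.82, -37.32). M is the foot of the tangent from B: M = (-67.15, -18.45).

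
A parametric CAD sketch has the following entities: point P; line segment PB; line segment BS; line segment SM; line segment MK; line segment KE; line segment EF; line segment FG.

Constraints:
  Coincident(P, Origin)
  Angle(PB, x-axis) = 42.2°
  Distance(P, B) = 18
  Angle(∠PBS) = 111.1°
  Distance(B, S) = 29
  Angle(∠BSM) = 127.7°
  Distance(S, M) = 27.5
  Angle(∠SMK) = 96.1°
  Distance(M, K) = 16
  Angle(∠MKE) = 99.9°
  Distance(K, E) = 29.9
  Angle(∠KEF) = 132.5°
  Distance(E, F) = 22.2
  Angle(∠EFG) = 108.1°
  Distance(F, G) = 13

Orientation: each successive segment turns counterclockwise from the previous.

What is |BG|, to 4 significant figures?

23.15

P is at the origin; PB runs at 42.2° with length 18.0, so B = (13.33, 12.09). ∠PBS = 111.1° gives BS at 111.1° from the x-axis; with |BS| = 29.0, S = (2.895, 39.15). ∠BSM = 127.7° gives SM at 163.4° from the x-axis; with |SM| = 27.5, M = (-23.46, 47.00). ∠SMK = 96.1° gives MK at -112.7° from the x-axis; with |MK| = 16.0, K = (-29.63, 32.24). ∠MKE = 99.9° gives KE at -32.60° from the x-axis; with |KE| = 29.9, E = (-4.444, 16.13). ∠KEF = 132.5° gives EF at 14.90° from the x-axis; with |EF| = 22.2, F = (17.01, 21.84). ∠EFG = 108.1° gives FG at 86.80° from the x-axis; with |FG| = 13.0, G = (17.73, 34.82). Then |BG| = |G − B| = 23.15.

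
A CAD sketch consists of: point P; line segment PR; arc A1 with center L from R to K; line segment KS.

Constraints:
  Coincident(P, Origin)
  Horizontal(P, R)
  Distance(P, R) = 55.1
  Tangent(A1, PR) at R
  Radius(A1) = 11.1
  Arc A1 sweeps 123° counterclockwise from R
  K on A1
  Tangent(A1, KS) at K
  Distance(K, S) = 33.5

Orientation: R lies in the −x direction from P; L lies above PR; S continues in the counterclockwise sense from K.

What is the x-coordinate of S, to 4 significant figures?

-64.04

On A1, R sits at bearing -90° from L; a 123° counterclockwise sweep puts K at bearing 33°, so K = L + 11.1·(cos 33°, sin 33°) = (-45.79, 17.15). Tangency of A1 to KS means the radius LK is perpendicular to KS, so KS runs along (−sin 33°, cos 33°); with |KS| = 33.5, S = (-64.04, 45.24). So S.x = -64.04.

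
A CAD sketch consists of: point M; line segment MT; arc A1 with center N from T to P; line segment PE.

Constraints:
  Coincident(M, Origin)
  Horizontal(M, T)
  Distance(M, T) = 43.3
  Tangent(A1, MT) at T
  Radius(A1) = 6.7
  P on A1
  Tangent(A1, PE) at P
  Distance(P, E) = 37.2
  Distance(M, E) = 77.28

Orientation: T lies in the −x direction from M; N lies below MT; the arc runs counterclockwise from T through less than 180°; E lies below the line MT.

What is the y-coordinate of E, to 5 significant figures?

-34.079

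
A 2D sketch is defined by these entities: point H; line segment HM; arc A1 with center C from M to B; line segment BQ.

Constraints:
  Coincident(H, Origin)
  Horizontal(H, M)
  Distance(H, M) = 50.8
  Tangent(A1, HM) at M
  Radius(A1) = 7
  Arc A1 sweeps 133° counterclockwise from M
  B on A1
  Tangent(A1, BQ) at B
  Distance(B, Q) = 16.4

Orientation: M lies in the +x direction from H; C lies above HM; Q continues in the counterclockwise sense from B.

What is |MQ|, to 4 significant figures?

24.53

H is at the origin; HM is horizontal with |HM| = 50.8 and M on the +x side, so M = (50.80, 0.000). The tangent condition forces CM to be normal to HM, so C = M + (0, 7) = (50.80, 7.000). On A1, M sits at bearing -90° from C; a 133° counterclockwise sweep puts B at bearing 43°, so B = C + 7.0·(cos 43°, sin 43°) = (55.92, 11.77). Tangency of A1 to BQ means the radius CB is perpendicular to BQ, so BQ runs along (−sin 43°, cos 43°); with |BQ| = 16.4, Q = (44.73, 23.77). Then |MQ| = |Q − M| = 24.53.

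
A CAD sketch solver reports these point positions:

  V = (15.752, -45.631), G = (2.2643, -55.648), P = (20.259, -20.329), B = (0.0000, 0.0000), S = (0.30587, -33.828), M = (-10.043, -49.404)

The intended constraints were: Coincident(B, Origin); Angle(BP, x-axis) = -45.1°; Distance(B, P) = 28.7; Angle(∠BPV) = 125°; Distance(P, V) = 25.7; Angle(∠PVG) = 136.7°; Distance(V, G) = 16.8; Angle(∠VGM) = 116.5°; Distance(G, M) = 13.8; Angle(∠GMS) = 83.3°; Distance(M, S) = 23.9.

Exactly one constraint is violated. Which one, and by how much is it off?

Distance(M, S) = 23.9 — off by 5.20.

B = (0.00, 0.00) ✓; BP at -45.10° ✓; |BP| = 28.70 ✓; ∠BPV = 125.0° ✓; |PV| = 25.70 ✓; ∠PVG = 136.7° ✓; |VG| = 16.80 ✓; ∠VGM = 116.5° ✓; |GM| = 13.80 ✓; ∠GMS = 83.30° ✓; |MS| = 18.70 ✗.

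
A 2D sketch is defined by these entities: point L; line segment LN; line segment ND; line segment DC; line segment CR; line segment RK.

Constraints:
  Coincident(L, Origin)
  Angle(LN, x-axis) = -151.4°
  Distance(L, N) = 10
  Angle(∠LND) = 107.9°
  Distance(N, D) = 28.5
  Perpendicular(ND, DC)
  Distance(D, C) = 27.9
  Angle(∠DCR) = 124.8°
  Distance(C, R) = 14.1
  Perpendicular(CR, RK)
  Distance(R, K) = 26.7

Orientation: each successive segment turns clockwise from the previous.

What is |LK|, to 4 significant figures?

6.553

L is at the origin; LN runs at -151.4° with length 10.0, so N = (-8.780, -4.787). ∠LND = 107.9° gives ND at 136.5° from the x-axis; with |ND| = 28.5, D = (-29.45, 14.83). ND is perpendicular to DC, so DC runs at 46.50°; with |DC| = 27.9, C = (-10.25, 35.07). ∠DCR = 124.8° gives CR at -8.700° from the x-axis; with |CR| = 14.1, R = (3.690, 32.94). CR ⟂ RK, so RK runs at -98.70°; with |RK| = 26.7, K = (-0.3488, 6.544). Then |LK| = |K − L| = 6.553.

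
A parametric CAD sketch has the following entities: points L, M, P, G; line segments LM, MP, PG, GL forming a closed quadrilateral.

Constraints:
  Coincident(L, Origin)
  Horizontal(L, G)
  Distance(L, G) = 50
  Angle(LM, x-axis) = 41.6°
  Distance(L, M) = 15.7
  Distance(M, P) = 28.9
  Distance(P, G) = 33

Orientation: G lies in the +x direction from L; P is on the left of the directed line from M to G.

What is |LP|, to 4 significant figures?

44.59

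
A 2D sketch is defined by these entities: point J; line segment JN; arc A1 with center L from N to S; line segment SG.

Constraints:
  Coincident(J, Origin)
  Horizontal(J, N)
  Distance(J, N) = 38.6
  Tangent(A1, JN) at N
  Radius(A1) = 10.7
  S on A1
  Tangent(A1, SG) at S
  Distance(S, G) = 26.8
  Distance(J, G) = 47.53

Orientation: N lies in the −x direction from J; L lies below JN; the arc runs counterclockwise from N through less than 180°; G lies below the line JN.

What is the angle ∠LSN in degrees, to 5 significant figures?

24.162°

Checks: |LS| = 10.70 ✓; ∠(LS, SG) = 90.00° ✓; |SG| = 26.80 ✓; |JG| = 47.53 ✓.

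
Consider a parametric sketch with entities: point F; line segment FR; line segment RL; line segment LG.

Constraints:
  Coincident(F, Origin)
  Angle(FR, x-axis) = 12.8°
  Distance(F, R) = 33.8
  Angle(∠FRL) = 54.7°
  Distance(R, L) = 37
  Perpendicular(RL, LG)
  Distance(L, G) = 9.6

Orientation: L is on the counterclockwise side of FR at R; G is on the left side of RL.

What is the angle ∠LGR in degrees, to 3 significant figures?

75.5°

F is at the origin; FR runs at 12.8° with length 33.8, so R = 33.8·(cos 12.8°, sin 12.8°) = (33.0, 7.49). ∠FRL = 54.7°, so RL runs at 12.8° + (180° − 54.7°) = 138° from the x-axis; with |RL| = 37.0, L = R + 37.0·(cos 138°, sin 138°) = (5.42, 32.2). RL ⟂ LG; with |LG| = 9.6 on the left of RL, G = L + 9.6·(-0.668, -0.744) = (-0.991, 25.1). Then cos ∠LGR = GL·GR / (|GL||GR|), giving 75.5°.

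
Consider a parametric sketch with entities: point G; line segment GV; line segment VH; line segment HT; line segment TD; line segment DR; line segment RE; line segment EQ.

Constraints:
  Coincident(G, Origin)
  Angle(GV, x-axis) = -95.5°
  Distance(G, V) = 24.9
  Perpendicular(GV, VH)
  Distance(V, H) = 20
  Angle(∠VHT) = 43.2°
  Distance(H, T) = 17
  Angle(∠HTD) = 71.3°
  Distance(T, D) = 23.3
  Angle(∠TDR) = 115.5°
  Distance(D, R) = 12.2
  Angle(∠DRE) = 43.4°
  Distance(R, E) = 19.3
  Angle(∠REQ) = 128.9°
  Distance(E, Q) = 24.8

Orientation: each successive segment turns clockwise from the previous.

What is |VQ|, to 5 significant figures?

20.513

∠DRE = 43.4° gives RE at 87.900° from the x-axis; with |RE| = 19.3, E = (-9.2524, -23.767). ∠REQ = 128.9° gives EQ at 36.800° from the x-axis; with |EQ| = 24.8, Q = (10.606, -8.9113). Then |VQ| = |Q − V| = 20.513.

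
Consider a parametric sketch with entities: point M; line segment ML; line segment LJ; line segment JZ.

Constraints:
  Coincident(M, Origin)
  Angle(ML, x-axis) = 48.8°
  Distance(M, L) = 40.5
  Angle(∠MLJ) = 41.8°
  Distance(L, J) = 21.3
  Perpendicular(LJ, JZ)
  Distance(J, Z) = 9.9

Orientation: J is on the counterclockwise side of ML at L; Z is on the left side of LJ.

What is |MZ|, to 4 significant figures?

19.27

M is at the origin; ML runs at 48.8° with length 40.5, so L = 40.5·(cos 48.8°, sin 48.8°) = (26.68, 30.47). ∠MLJ = 41.8°, so LJ runs at 48.8° + (180° − 41.8°) = 187.0° from the x-axis; with |LJ| = 21.3, J = L + 21.3·(cos 187.0°, sin 187.0°) = (5.536, 27.88). LJ is perpendicular to JZ; with |JZ| = 9.9 on the left of LJ, Z = J + 9.9·(0.1219, -0.9925) = (6.742, 18.05). Then |MZ| = |Z − M| = 19.27.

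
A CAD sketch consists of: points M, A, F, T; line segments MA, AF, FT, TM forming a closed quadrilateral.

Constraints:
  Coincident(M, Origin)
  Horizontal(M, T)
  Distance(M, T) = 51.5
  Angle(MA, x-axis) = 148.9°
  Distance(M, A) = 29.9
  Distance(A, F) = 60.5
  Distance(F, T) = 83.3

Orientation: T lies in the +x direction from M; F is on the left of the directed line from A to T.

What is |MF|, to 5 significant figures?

68.413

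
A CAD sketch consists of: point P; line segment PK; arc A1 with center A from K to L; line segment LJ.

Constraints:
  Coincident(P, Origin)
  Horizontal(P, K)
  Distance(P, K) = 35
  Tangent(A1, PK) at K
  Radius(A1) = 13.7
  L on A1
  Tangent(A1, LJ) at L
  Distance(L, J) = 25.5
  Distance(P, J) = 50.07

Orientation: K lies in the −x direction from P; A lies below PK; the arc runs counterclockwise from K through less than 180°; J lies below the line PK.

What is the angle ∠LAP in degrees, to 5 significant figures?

158.52°

Checks: |AL| = 13.70 ✓; ∠(AL, LJ) = 90.00° ✓; |LJ| = 25.50 ✓; |PJ| = 50.07 ✓.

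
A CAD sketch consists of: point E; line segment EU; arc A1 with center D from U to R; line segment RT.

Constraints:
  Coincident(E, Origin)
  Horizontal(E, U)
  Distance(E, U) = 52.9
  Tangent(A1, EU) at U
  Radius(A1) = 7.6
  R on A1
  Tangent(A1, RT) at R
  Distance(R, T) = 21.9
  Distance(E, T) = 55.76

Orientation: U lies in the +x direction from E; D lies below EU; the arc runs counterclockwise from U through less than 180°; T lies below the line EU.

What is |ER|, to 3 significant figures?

46.1

E is at the origin; EU is horizontal with |EU| = 52.9 and U on the +x side, so U = (52.9, 0.00). Since A1 is tangent to EU there, DU ⟂ EU, so D = U + (0, -7.6) = (52.9, -7.60). Since DR ⟂ RT (tangency), |DT| = √(7.6² + 21.9²) = 23.2 regardless of where R sits on A1. So T lies on both circle(E, 55.76) and circle(D, 23.2); the below-EU intersection is T = (47.0, -30.0). R is the foot of the tangent from T: R = (45.3, -8.18).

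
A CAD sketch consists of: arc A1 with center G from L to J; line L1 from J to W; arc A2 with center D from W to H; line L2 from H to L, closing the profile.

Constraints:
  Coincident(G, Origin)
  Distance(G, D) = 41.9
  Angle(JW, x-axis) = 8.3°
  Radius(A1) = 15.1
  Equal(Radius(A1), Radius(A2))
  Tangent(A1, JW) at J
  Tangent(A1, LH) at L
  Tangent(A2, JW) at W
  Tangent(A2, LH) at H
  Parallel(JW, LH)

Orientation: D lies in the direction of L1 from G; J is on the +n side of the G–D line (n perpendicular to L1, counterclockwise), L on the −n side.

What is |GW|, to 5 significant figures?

44.538

The slot axis is L1's direction at 8.3°, so u = (cos 8.3°, sin 8.3°) = (0.98953, 0.14436) and n = (−sin 8.3°, cos 8.3°) = (-0.14436, 0.98953). G is at the origin and D lies 41.9 along u from G, so D = 41.9·u = (41.461, 6.0485). Tangency of A1 to both parallel lines with radius 15.1 puts J and L at G ± 15.1·n: J = (-2.1798, 14.942), L = (2.1798, -14.942). Equal radii place W and H the same way about D: W = D + 15.1·n = (39.281, 20.990), H = D − 15.1·n = (43.641, -8.8933). Then |GW| = |W − G| = 44.538.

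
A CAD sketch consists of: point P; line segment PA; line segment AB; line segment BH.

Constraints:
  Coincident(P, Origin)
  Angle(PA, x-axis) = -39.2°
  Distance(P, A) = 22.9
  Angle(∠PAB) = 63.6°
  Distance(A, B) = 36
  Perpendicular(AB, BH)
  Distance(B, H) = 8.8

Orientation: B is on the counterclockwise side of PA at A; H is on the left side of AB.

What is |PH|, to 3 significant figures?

28.4

P is at the origin; PA runs at -39.2° with length 22.9, so A = 22.9·(cos -39.2°, sin -39.2°) = (17.7, -14.5). ∠PAB = 63.6°, so AB runs at -39.2° + (180° − 63.6°) = 77.2° from the x-axis; with |AB| = 36.0, B = A + 36.0·(cos 77.2°, sin 77.2°) = (25.7, 20.6). The perpendicularity gives BH at right angles to AB; with |BH| = 8.8 on the left of AB, H = B + 8.8·(-0.975, 0.222) = (17.1, 22.6). Then |PH| = |H − P| = 28.4.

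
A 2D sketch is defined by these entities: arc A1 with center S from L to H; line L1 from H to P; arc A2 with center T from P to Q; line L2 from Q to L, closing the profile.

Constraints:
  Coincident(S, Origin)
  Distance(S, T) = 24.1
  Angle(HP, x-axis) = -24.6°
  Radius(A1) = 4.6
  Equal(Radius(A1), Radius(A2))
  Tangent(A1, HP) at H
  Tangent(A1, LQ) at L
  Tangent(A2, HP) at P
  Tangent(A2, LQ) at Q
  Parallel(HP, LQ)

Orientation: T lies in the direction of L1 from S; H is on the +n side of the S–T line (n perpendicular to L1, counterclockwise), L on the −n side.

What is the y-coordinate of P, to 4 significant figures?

-5.850

The slot axis is L1's direction at -24.6°, so u = (cos -24.6°, sin -24.6°) = (0.9092, -0.4163) and n = (−sin -24.6°, cos -24.6°) = (0.4163, 0.9092). S is at the origin and T lies 24.1 along u from S, so T = 24.1·u = (21.91, -10.03). Tangency of A1 to both parallel lines with radius 4.6 puts H and L at S ± 4.6·n: H = (1.915, 4.182), L = (-1.915, -4.182). Equal radii place P and Q the same way about T: P = T + 4.6·n = (23.83, -5.850), Q = T − 4.6·n = (20.00, -14.21). So P.y = -5.850.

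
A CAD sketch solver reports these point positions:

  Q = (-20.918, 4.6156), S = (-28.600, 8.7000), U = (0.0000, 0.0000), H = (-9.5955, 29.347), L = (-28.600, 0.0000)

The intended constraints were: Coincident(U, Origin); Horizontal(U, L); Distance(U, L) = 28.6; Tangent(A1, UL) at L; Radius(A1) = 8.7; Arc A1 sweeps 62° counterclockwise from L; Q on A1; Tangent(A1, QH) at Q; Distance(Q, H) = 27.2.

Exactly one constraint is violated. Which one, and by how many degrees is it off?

Tangent(A1, QH) at Q — off by 3.40°.

U = (0.00, 0.00) ✓; U.y = 0.00, L.y = 0.00 ✓; |UL| = 28.60 ✓; ∠(SL, LU) = 90.00° ✓; |SL| = 8.700 ✓; bearing(S→Q) − bearing(S→L) = 62.00° ✓; |SQ| = 8.700 ✓; ∠(SQ, QH) = 86.60° ✗; |QH| = 27.20 ✓.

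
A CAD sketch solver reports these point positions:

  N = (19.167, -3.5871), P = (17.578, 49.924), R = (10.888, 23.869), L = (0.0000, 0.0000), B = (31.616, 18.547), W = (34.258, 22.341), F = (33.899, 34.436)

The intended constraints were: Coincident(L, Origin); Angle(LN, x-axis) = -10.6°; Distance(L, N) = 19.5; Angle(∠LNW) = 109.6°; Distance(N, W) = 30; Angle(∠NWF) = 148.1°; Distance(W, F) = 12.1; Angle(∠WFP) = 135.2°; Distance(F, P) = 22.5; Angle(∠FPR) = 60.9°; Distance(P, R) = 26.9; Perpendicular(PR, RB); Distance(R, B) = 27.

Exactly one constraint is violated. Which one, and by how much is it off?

Distance(R, B) = 27 — off by 5.60.

L = (0.00, 0.00) ✓; LN at -10.60° ✓; |LN| = 19.50 ✓; ∠LNW = 109.6° ✓; |NW| = 30.00 ✓; ∠NWF = 148.1° ✓; |WF| = 12.10 ✓; ∠WFP = 135.2° ✓; |FP| = 22.50 ✓; ∠FPR = 60.90° ✓; |PR| = 26.90 ✓; ∠(PR, RB) = 90.00° ✓; |RB| = 21.40 ✗.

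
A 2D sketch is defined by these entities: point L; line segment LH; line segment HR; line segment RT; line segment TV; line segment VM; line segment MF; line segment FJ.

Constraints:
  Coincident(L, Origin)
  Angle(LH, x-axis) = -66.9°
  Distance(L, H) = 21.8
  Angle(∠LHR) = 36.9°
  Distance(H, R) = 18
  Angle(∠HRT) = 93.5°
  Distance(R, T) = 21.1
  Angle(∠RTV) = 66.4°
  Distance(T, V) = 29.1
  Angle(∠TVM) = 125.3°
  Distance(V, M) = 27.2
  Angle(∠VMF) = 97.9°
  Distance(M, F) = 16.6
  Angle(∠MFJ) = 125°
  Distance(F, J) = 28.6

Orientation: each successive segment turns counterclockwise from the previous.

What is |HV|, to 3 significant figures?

13.7

∠HRT = 93.5° gives RT at 163° from the x-axis; with |RT| = 21.1, T = (-7.30, 3.70). ∠RTV = 66.4° gives TV at -83.7° from the x-axis; with |TV| = 29.1, V = (-4.11, -25.2). Then |HV| = |V − H| = 13.7.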